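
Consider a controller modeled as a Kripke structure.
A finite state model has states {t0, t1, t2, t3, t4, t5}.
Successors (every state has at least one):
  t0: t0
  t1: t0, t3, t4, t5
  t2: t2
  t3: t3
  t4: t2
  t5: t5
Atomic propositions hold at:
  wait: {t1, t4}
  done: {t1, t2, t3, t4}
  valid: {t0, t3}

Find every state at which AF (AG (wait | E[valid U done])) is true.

E[valid U done]: least fixpoint, start Z0 = Sat(done) = {t1, t2, t3, t4}, add states in Sat(valid) with some successor in Z. Already a fixed point.
Sat(E[valid U done]) = {t1, t2, t3, t4}
Sat(wait | E[valid U done]) = {t1, t2, t3, t4}
AG (wait | E[valid U done]): greatest fixpoint, start Z0 = {t1, t2, t3, t4}, keep only states in Sat with every successor in Z. Z1 = {t2, t3, t4}; fixed.
Sat(AG (wait | E[valid U done])) = {t2, t3, t4}
AF (AG (wait | E[valid U done])): least fixpoint, start Z0 = {t2, t3, t4}, add states with every successor in Z. Already a fixed point.
Sat(AF (AG (wait | E[valid U done]))) = {t2, t3, t4}

{t2, t3, t4}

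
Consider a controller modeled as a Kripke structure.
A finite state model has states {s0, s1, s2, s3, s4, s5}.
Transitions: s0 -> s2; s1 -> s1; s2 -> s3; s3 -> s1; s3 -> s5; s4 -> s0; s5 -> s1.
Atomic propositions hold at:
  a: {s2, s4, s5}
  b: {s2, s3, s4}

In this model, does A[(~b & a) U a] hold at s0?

Sat(~b) = {s0, s1, s5}
Sat(~b & a) = {s5}
A[(~b & a) U a]: least fixpoint, start Z0 = Sat(a) = {s2, s4, s5}, add states in Sat(~b & a) with every successor in Z. Already a fixed point.
Sat(A[(~b & a) U a]) = {s2, s4, s5}
s0 ∉ Sat(A[(~b & a) U a]) = {s2, s4, s5}, so the formula does not hold at s0.

No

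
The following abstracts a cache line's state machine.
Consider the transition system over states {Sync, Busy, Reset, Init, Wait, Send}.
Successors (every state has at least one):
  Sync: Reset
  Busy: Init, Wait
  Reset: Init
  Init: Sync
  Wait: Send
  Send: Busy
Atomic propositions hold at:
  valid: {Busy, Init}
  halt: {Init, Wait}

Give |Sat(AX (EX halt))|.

2

Sat(EX halt) = {s : some successor in {Init, Wait}} = {Busy, Reset}
Sat(AX (EX halt)) = {s : every successor in {Busy, Reset}} = {Sync, Send}
|Sat(AX (EX halt))| = |{Sync, Send}| = 2.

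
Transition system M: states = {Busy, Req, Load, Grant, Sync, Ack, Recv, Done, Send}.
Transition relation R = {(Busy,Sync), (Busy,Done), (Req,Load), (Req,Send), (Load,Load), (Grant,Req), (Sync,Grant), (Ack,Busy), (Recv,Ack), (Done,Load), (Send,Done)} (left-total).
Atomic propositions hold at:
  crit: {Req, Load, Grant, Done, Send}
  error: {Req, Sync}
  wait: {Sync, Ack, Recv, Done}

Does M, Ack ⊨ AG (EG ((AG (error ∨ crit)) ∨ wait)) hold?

No

Sat(error ∨ crit) = {Req, Load, Grant, Sync, Done, Send}
AG (error ∨ crit): greatest fixpoint, start Z0 = {Req, Load, Grant, Sync, Done, Send}, keep only states in Sat with every successor in Z. Already a fixed point.
Sat(AG (error ∨ crit)) = {Req, Load, Grant, Sync, Done, Send}
Sat((AG (error ∨ crit)) ∨ wait) = {Req, Load, Grant, Sync, Ack, Recv, Done, Send}
EG ((AG (error ∨ crit)) ∨ wait): greatest fixpoint, start Z0 = {Req, Load, Grant, Sync, Ack, Recv, Done, Send}, keep only states in Sat with some successor in Z. Z1 = {Req, Load, Grant, Sync, Recv, Done, Send}; Z2 = {Req, Load, Grant, Sync, Done, Send}; fixed.
Sat(EG ((AG (error ∨ crit)) ∨ wait)) = {Req, Load, Grant, Sync, Done, Send}
AG (EG ((AG (error ∨ crit)) ∨ wait)): greatest fixpoint, start Z0 = {Req, Load, Grant, Sync, Done, Send}, keep only states in Sat with every successor in Z. Already a fixed point.
Sat(AG (EG ((AG (error ∨ crit)) ∨ wait))) = {Req, Load, Grant, Sync, Done, Send}
Ack ∉ Sat(AG (EG ((AG (error ∨ crit)) ∨ wait))) = {Req, Load, Grant, Sync, Done, Send}, so the formula does not hold at Ack.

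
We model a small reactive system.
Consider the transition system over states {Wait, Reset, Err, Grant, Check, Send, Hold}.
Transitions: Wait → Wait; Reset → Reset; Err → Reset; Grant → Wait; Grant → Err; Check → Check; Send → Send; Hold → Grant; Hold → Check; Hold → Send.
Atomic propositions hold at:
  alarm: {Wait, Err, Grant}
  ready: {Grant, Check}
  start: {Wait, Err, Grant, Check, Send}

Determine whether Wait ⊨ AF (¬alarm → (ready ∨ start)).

Yes

Sat(¬alarm) = {Reset, Check, Send, Hold}
Sat(ready ∨ start) = {Wait, Err, Grant, Check, Send}
Sat(¬alarm → (ready ∨ start)) = {Wait, Err, Grant, Check, Send}
AF (¬alarm → (ready ∨ start)): least fixpoint, start Z0 = {Wait, Err, Grant, Check, Send}, add states with every successor in Z. Z1 = {Wait, Err, Grant, Check, Send, Hold}; fixed.
Sat(AF (¬alarm → (ready ∨ start))) = {Wait, Err, Grant, Check, Send, Hold}
Wait ∈ Sat(AF (¬alarm → (ready ∨ start))) = {Wait, Err, Grant, Check, Send, Hold}, so the formula holds at Wait.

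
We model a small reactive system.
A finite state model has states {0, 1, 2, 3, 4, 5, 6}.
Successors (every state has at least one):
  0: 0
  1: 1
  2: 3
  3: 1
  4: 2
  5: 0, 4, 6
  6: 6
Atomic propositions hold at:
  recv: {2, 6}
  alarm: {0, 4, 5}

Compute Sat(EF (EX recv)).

Sat(EX recv) = {s : some successor in {2, 6}} = {4, 5, 6}
EF (EX recv): least fixpoint, start Z0 = {4, 5, 6}, add states with some successor in Z. Already a fixed point.
Sat(EF (EX recv)) = {4, 5, 6}

{4, 5, 6}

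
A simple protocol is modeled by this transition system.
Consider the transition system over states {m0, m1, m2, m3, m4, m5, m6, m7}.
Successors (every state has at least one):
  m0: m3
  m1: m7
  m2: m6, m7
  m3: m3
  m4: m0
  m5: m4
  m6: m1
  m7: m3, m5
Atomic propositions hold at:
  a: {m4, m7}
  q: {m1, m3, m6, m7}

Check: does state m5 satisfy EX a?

Sat(EX a) = {s : some successor in {m4, m7}} = {m1, m2, m5}
m5 ∈ Sat(EX a) = {m1, m2, m5}, so the formula holds at m5.

Yes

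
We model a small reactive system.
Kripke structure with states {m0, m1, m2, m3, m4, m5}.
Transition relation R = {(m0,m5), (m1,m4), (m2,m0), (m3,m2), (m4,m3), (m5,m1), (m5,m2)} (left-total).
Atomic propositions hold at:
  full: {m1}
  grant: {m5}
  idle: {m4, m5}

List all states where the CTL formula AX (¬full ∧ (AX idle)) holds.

{m2}

Sat(¬full) = {m0, m2, m3, m4, m5}
Sat(AX idle) = {s : every successor in {m4, m5}} = {m0, m1}
Sat(¬full ∧ (AX idle)) = {m0}
Sat(AX (¬full ∧ (AX idle))) = {s : every successor in {m0}} = {m2}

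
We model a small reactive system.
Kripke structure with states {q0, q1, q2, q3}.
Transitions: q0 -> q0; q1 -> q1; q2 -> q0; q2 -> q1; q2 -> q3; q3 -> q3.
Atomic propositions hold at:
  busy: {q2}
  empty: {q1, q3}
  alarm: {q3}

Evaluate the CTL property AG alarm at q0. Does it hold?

No

AG alarm: greatest fixpoint, start Z0 = {q3}, keep only states in Sat with every successor in Z. Already a fixed point.
Sat(AG alarm) = {q3}
q0 ∉ Sat(AG alarm) = {q3}, so the formula does not hold at q0.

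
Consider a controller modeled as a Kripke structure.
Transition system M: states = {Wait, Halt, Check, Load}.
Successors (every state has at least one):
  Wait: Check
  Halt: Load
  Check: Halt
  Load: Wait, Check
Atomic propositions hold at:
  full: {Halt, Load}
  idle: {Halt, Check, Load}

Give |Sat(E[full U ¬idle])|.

3

Sat(¬idle) = {Wait}
E[full U ¬idle]: least fixpoint, start Z0 = Sat(¬idle) = {Wait}, add states in Sat(full) with some successor in Z. Z1 = {Wait, Load}; Z2 = {Wait, Halt, Load}; fixed.
Sat(E[full U ¬idle]) = {Wait, Halt, Load}
|Sat(E[full U ¬idle])| = |{Wait, Halt, Load}| = 3.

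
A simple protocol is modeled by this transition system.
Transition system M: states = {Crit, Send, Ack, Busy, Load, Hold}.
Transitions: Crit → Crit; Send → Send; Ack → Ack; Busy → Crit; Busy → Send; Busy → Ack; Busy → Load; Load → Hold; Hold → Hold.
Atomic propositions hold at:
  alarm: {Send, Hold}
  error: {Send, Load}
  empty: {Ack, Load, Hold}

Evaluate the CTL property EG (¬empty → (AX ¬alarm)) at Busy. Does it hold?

No

Sat(¬empty) = {Crit, Send, Busy}
Sat(¬alarm) = {Crit, Ack, Busy, Load}
Sat(AX ¬alarm) = {s : every successor in {Crit, Ack, Busy, Load}} = {Crit, Ack}
Sat(¬empty → (AX ¬alarm)) = {Crit, Ack, Load, Hold}
EG (¬empty → (AX ¬alarm)): greatest fixpoint, start Z0 = {Crit, Ack, Load, Hold}, keep only states in Sat with some successor in Z. Already a fixed point.
Sat(EG (¬empty → (AX ¬alarm))) = {Crit, Ack, Load, Hold}
Busy ∉ Sat(EG (¬empty → (AX ¬alarm))) = {Crit, Ack, Load, Hold}, so the formula does not hold at Busy.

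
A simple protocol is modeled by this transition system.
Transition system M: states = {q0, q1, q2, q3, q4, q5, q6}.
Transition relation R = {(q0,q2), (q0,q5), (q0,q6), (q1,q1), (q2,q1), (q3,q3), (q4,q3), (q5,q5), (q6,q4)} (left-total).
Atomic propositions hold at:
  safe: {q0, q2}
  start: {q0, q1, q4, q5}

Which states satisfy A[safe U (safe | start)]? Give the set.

Sat(safe | start) = {q0, q1, q2, q4, q5}
A[safe U (safe | start)]: least fixpoint, start Z0 = Sat((safe | start)) = {q0, q1, q2, q4, q5}, add states in Sat(safe) with every successor in Z. Already a fixed point.
Sat(A[safe U (safe | start)]) = {q0, q1, q2, q4, q5}

{q0, q1, q2, q4, q5}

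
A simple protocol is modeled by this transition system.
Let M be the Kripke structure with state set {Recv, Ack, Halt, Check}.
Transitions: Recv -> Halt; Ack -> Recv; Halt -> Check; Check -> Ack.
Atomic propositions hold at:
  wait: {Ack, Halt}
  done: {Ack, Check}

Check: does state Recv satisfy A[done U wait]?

A[done U wait]: least fixpoint, start Z0 = Sat(wait) = {Ack, Halt}, add states in Sat(done) with every successor in Z. Z1 = {Ack, Halt, Check}; fixed.
Sat(A[done U wait]) = {Ack, Halt, Check}
Recv ∉ Sat(A[done U wait]) = {Ack, Halt, Check}, so the formula does not hold at Recv.

No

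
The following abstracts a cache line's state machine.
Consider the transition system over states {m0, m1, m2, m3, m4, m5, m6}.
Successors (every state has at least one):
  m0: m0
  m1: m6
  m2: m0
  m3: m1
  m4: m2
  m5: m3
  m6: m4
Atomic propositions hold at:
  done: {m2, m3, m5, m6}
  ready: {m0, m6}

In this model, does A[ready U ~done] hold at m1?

Sat(~done) = {m0, m1, m4}
A[ready U ~done]: least fixpoint, start Z0 = Sat(~done) = {m0, m1, m4}, add states in Sat(ready) with every successor in Z. Z1 = {m0, m1, m4, m6}; fixed.
Sat(A[ready U ~done]) = {m0, m1, m4, m6}
m1 ∈ Sat(A[ready U ~done]) = {m0, m1, m4, m6}, so the formula holds at m1.

Yes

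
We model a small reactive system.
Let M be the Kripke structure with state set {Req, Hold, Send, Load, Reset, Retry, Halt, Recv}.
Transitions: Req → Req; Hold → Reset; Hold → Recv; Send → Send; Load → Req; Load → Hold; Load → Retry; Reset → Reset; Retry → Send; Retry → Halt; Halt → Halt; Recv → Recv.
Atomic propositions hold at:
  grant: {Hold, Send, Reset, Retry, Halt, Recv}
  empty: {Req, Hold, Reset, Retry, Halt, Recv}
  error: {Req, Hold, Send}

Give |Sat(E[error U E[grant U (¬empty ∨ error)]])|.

Sat(¬empty) = {Send, Load}
Sat(¬empty ∨ error) = {Req, Hold, Send, Load}
E[grant U (¬empty ∨ error)]: least fixpoint, start Z0 = Sat((¬empty ∨ error)) = {Req, Hold, Send, Load}, add states in Sat(grant) with some successor in Z. Z1 = {Req, Hold, Send, Load, Retry}; fixed.
Sat(E[grant U (¬empty ∨ error)]) = {Req, Hold, Send, Load, Retry}
E[error U E[grant U (¬empty ∨ error)]]: least fixpoint, start Z0 = Sat(E[grant U (¬empty ∨ error)]) = {Req, Hold, Send, Load, Retry}, add states in Sat(error) with some successor in Z. Already a fixed point.
Sat(E[error U E[grant U (¬empty ∨ error)]]) = {Req, Hold, Send, Load, Retry}
|Sat(E[error U E[grant U (¬empty ∨ error)]])| = |{Req, Hold, Send, Load, Retry}| = 5.

5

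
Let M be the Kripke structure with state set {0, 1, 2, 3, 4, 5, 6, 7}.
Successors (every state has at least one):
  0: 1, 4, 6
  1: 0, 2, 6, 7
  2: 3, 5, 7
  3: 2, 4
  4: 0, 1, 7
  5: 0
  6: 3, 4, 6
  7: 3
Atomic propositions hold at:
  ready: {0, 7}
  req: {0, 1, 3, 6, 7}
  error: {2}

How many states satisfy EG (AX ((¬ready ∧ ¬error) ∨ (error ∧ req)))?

2

Sat(¬ready) = {1, 2, 3, 4, 5, 6}
Sat(¬error) = {0, 1, 3, 4, 5, 6, 7}
Sat(¬ready ∧ ¬error) = {1, 3, 4, 5, 6}
Sat(error ∧ req) = ∅
Sat((¬ready ∧ ¬error) ∨ (error ∧ req)) = {1, 3, 4, 5, 6}
Sat(AX ((¬ready ∧ ¬error) ∨ (error ∧ req))) = {s : every successor in {1, 3, 4, 5, 6}} = {0, 6, 7}
EG (AX ((¬ready ∧ ¬error) ∨ (error ∧ req))): greatest fixpoint, start Z0 = {0, 6, 7}, keep only states in Sat with some successor in Z. Z1 = {0, 6}; fixed.
Sat(EG (AX ((¬ready ∧ ¬error) ∨ (error ∧ req)))) = {0, 6}
|Sat(EG (AX ((¬ready ∧ ¬error) ∨ (error ∧ req))))| = |{0, 6}| = 2.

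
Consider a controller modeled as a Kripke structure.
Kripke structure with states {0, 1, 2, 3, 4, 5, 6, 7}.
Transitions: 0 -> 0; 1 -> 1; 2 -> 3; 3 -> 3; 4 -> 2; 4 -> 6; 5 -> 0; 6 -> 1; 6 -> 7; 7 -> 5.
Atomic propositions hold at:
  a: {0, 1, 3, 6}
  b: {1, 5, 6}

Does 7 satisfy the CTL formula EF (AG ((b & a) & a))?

Sat(b & a) = {1, 6}
Sat((b & a) & a) = {1, 6}
AG ((b & a) & a): greatest fixpoint, start Z0 = {1, 6}, keep only states in Sat with every successor in Z. Z1 = {1}; fixed.
Sat(AG ((b & a) & a)) = {1}
EF (AG ((b & a) & a)): least fixpoint, start Z0 = {1}, add states with some successor in Z. Z1 = {1, 6}; Z2 = {1, 4, 6}; fixed.
Sat(EF (AG ((b & a) & a))) = {1, 4, 6}
7 ∉ Sat(EF (AG ((b & a) & a))) = {1, 4, 6}, so the formula does not hold at 7.

No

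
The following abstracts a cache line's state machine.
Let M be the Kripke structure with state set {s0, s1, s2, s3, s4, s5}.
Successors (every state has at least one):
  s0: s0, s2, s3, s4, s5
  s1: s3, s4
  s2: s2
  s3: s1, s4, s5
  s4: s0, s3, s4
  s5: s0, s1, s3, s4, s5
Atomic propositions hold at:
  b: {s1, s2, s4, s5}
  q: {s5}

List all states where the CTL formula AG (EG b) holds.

{s2}

EG b: greatest fixpoint, start Z0 = {s1, s2, s4, s5}, keep only states in Sat with some successor in Z. Already a fixed point.
Sat(EG b) = {s1, s2, s4, s5}
AG (EG b): greatest fixpoint, start Z0 = {s1, s2, s4, s5}, keep only states in Sat with every successor in Z. Z1 = {s2}; fixed.
Sat(AG (EG b)) = {s2}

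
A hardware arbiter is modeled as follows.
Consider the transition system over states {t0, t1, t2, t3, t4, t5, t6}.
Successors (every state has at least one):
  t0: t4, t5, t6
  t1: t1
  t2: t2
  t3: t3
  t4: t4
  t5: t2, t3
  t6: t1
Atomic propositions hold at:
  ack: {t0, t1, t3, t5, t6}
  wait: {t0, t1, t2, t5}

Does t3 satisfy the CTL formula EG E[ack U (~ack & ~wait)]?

Sat(~ack) = {t2, t4}
Sat(~wait) = {t3, t4, t6}
Sat(~ack & ~wait) = {t4}
E[ack U (~ack & ~wait)]: least fixpoint, start Z0 = Sat((~ack & ~wait)) = {t4}, add states in Sat(ack) with some successor in Z. Z1 = {t0, t4}; fixed.
Sat(E[ack U (~ack & ~wait)]) = {t0, t4}
EG E[ack U (~ack & ~wait)]: greatest fixpoint, start Z0 = {t0, t4}, keep only states in Sat with some successor in Z. Already a fixed point.
Sat(EG E[ack U (~ack & ~wait)]) = {t0, t4}
t3 ∉ Sat(EG E[ack U (~ack & ~wait)]) = {t0, t4}, so the formula does not hold at t3.

No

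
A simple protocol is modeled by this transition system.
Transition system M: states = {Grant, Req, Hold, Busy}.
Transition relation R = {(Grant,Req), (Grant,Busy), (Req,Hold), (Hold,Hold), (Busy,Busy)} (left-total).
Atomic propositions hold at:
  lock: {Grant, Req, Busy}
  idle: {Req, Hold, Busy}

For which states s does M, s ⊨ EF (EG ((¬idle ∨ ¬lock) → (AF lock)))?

{Grant, Busy}

Sat(¬idle) = {Grant}
Sat(¬lock) = {Hold}
Sat(¬idle ∨ ¬lock) = {Grant, Hold}
AF lock: least fixpoint, start Z0 = {Grant, Req, Busy}, add states with every successor in Z. Already a fixed point.
Sat(AF lock) = {Grant, Req, Busy}
Sat((¬idle ∨ ¬lock) → (AF lock)) = {Grant, Req, Busy}
EG ((¬idle ∨ ¬lock) → (AF lock)): greatest fixpoint, start Z0 = {Grant, Req, Busy}, keep only states in Sat with some successor in Z. Z1 = {Grant, Busy}; fixed.
Sat(EG ((¬idle ∨ ¬lock) → (AF lock))) = {Grant, Busy}
EF (EG ((¬idle ∨ ¬lock) → (AF lock))): least fixpoint, start Z0 = {Grant, Busy}, add states with some successor in Z. Already a fixed point.
Sat(EF (EG ((¬idle ∨ ¬lock) → (AF lock)))) = {Grant, Busy}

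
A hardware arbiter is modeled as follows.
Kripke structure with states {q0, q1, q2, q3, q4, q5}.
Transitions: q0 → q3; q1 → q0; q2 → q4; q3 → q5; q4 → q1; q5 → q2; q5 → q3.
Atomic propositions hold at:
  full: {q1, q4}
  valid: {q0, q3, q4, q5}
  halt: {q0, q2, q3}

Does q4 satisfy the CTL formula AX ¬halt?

Sat(¬halt) = {q1, q4, q5}
Sat(AX ¬halt) = {s : every successor in {q1, q4, q5}} = {q2, q3, q4}
q4 ∈ Sat(AX ¬halt) = {q2, q3, q4}, so the formula holds at q4.

Yes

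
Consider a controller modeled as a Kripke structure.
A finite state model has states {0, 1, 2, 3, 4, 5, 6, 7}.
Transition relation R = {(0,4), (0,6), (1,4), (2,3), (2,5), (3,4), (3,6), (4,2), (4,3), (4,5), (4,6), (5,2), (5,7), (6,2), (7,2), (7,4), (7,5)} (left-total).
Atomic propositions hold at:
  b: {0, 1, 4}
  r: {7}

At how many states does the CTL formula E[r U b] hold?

E[r U b]: least fixpoint, start Z0 = Sat(b) = {0, 1, 4}, add states in Sat(r) with some successor in Z. Z1 = {0, 1, 4, 7}; fixed.
Sat(E[r U b]) = {0, 1, 4, 7}
|Sat(E[r U b])| = |{0, 1, 4, 7}| = 4.

4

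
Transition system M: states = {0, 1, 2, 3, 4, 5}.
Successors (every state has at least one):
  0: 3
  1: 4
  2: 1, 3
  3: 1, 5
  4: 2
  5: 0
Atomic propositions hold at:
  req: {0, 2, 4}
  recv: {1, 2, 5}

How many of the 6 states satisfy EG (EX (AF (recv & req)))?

Sat(recv & req) = {2}
AF (recv & req): least fixpoint, start Z0 = {2}, add states with every successor in Z. Z1 = {2, 4}; Z2 = {1, 2, 4}; fixed.
Sat(AF (recv & req)) = {1, 2, 4}
Sat(EX (AF (recv & req))) = {s : some successor in {1, 2, 4}} = {1, 2, 3, 4}
EG (EX (AF (recv & req))): greatest fixpoint, start Z0 = {1, 2, 3, 4}, keep only states in Sat with some successor in Z. Already a fixed point.
Sat(EG (EX (AF (recv & req)))) = {1, 2, 3, 4}
|Sat(EG (EX (AF (recv & req))))| = |{1, 2, 3, 4}| = 4.

4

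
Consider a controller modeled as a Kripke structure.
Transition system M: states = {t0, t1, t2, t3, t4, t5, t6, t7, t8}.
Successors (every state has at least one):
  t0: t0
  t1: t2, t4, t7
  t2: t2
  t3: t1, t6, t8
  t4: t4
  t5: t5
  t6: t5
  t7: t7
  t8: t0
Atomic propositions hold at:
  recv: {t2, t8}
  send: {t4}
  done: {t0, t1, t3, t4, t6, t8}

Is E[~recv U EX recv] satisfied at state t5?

No

Sat(~recv) = {t0, t1, t3, t4, t5, t6, t7}
Sat(EX recv) = {s : some successor in {t2, t8}} = {t1, t2, t3}
E[~recv U EX recv]: least fixpoint, start Z0 = Sat(EX recv) = {t1, t2, t3}, add states in Sat(~recv) with some successor in Z. Already a fixed point.
Sat(E[~recv U EX recv]) = {t1, t2, t3}
t5 ∉ Sat(E[~recv U EX recv]) = {t1, t2, t3}, so the formula does not hold at t5.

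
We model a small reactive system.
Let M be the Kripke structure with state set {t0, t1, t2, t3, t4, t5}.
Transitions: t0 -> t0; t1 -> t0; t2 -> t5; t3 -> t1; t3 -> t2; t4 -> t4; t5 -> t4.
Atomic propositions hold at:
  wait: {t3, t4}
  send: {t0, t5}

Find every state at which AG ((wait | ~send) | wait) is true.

Sat(~send) = {t1, t2, t3, t4}
Sat(wait | ~send) = {t1, t2, t3, t4}
Sat((wait | ~send) | wait) = {t1, t2, t3, t4}
AG ((wait | ~send) | wait): greatest fixpoint, start Z0 = {t1, t2, t3, t4}, keep only states in Sat with every successor in Z. Z1 = {t3, t4}; Z2 = {t4}; fixed.
Sat(AG ((wait | ~send) | wait)) = {t4}

{t4}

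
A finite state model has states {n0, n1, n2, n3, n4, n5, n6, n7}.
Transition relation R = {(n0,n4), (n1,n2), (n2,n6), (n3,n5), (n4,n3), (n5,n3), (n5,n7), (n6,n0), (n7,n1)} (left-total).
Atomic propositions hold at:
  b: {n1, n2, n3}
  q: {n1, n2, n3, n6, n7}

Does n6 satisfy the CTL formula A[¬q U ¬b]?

Yes

Sat(¬q) = {n0, n4, n5}
Sat(¬b) = {n0, n4, n5, n6, n7}
A[¬q U ¬b]: least fixpoint, start Z0 = Sat(¬b) = {n0, n4, n5, n6, n7}, add states in Sat(¬q) with every successor in Z. Already a fixed point.
Sat(A[¬q U ¬b]) = {n0, n4, n5, n6, n7}
n6 ∈ Sat(A[¬q U ¬b]) = {n0, n4, n5, n6, n7}, so the formula holds at n6.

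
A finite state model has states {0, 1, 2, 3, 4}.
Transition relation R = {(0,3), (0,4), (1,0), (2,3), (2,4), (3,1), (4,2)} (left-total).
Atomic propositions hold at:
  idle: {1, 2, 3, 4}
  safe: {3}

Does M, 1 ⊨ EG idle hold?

No

EG idle: greatest fixpoint, start Z0 = {1, 2, 3, 4}, keep only states in Sat with some successor in Z. Z1 = {2, 3, 4}; Z2 = {2, 4}; fixed.
Sat(EG idle) = {2, 4}
1 ∉ Sat(EG idle) = {2, 4}, so the formula does not hold at 1.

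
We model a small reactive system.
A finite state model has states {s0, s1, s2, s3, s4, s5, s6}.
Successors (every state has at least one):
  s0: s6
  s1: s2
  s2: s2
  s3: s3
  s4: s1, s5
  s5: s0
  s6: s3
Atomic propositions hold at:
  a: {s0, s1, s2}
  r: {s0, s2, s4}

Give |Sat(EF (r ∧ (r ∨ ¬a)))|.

Sat(¬a) = {s3, s4, s5, s6}
Sat(r ∨ ¬a) = {s0, s2, s3, s4, s5, s6}
Sat(r ∧ (r ∨ ¬a)) = {s0, s2, s4}
EF (r ∧ (r ∨ ¬a)): least fixpoint, start Z0 = {s0, s2, s4}, add states with some successor in Z. Z1 = {s0, s1, s2, s4, s5}; fixed.
Sat(EF (r ∧ (r ∨ ¬a))) = {s0, s1, s2, s4, s5}
|Sat(EF (r ∧ (r ∨ ¬a)))| = |{s0, s1, s2, s4, s5}| = 5.

5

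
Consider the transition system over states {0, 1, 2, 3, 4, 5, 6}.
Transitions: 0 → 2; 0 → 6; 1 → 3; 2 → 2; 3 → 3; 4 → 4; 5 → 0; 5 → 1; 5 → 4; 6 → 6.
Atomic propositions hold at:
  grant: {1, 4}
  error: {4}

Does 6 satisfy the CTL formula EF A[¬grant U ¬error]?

Sat(¬grant) = {0, 2, 3, 5, 6}
Sat(¬error) = {0, 1, 2, 3, 5, 6}
A[¬grant U ¬error]: least fixpoint, start Z0 = Sat(¬error) = {0, 1, 2, 3, 5, 6}, add states in Sat(¬grant) with every successor in Z. Already a fixed point.
Sat(A[¬grant U ¬error]) = {0, 1, 2, 3, 5, 6}
EF A[¬grant U ¬error]: least fixpoint, start Z0 = {0, 1, 2, 3, 5, 6}, add states with some successor in Z. Already a fixed point.
Sat(EF A[¬grant U ¬error]) = {0, 1, 2, 3, 5, 6}
6 ∈ Sat(EF A[¬grant U ¬error]) = {0, 1, 2, 3, 5, 6}, so the formula holds at 6.

Yes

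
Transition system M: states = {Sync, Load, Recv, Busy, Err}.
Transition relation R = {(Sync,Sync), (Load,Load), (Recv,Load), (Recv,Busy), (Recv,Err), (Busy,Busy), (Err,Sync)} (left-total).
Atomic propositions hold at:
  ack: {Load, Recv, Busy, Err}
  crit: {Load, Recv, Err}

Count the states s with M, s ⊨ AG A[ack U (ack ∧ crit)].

Sat(ack ∧ crit) = {Load, Recv, Err}
A[ack U (ack ∧ crit)]: least fixpoint, start Z0 = Sat((ack ∧ crit)) = {Load, Recv, Err}, add states in Sat(ack) with every successor in Z. Already a fixed point.
Sat(A[ack U (ack ∧ crit)]) = {Load, Recv, Err}
AG A[ack U (ack ∧ crit)]: greatest fixpoint, start Z0 = {Load, Recv, Err}, keep only states in Sat with every successor in Z. Z1 = {Load}; fixed.
Sat(AG A[ack U (ack ∧ crit)]) = {Load}
|Sat(AG A[ack U (ack ∧ crit)])| = |{Load}| = 1.

1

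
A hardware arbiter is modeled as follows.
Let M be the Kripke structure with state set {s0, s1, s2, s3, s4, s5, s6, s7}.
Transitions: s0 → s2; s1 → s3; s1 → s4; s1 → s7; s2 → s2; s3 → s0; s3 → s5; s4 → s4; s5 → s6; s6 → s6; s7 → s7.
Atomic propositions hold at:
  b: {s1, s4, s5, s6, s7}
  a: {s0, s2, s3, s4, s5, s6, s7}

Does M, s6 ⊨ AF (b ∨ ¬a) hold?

Yes

Sat(¬a) = {s1}
Sat(b ∨ ¬a) = {s1, s4, s5, s6, s7}
AF (b ∨ ¬a): least fixpoint, start Z0 = {s1, s4, s5, s6, s7}, add states with every successor in Z. Already a fixed point.
Sat(AF (b ∨ ¬a)) = {s1, s4, s5, s6, s7}
s6 ∈ Sat(AF (b ∨ ¬a)) = {s1, s4, s5, s6, s7}, so the formula holds at s6.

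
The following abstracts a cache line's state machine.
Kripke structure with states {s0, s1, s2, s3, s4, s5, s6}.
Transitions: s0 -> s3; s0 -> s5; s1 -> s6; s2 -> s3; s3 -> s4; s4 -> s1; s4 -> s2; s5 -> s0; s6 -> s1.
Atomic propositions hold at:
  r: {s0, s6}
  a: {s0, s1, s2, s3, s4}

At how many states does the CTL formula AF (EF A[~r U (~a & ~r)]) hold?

Sat(~r) = {s1, s2, s3, s4, s5}
Sat(~a) = {s5, s6}
Sat(~a & ~r) = {s5}
A[~r U (~a & ~r)]: least fixpoint, start Z0 = Sat((~a & ~r)) = {s5}, add states in Sat(~r) with every successor in Z. Already a fixed point.
Sat(A[~r U (~a & ~r)]) = {s5}
EF A[~r U (~a & ~r)]: least fixpoint, start Z0 = {s5}, add states with some successor in Z. Z1 = {s0, s5}; fixed.
Sat(EF A[~r U (~a & ~r)]) = {s0, s5}
AF (EF A[~r U (~a & ~r)]): least fixpoint, start Z0 = {s0, s5}, add states with every successor in Z. Already a fixed point.
Sat(AF (EF A[~r U (~a & ~r)])) = {s0, s5}
|Sat(AF (EF A[~r U (~a & ~r)]))| = |{s0, s5}| = 2.

2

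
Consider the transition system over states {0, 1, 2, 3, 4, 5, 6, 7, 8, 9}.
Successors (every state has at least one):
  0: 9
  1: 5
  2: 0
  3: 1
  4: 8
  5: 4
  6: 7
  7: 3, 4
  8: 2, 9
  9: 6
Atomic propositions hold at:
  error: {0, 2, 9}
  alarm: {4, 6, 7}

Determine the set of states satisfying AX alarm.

Sat(AX alarm) = {s : every successor in {4, 6, 7}} = {5, 6, 9}

{5, 6, 9}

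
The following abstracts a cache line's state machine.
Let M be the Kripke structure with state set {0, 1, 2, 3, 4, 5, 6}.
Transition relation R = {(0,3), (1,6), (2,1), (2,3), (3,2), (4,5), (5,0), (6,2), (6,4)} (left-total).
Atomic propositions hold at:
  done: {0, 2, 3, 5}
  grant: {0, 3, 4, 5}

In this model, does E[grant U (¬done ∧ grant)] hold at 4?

Yes

Sat(¬done) = {1, 4, 6}
Sat(¬done ∧ grant) = {4}
E[grant U (¬done ∧ grant)]: least fixpoint, start Z0 = Sat((¬done ∧ grant)) = {4}, add states in Sat(grant) with some successor in Z. Already a fixed point.
Sat(E[grant U (¬done ∧ grant)]) = {4}
4 ∈ Sat(E[grant U (¬done ∧ grant)]) = {4}, so the formula holds at 4.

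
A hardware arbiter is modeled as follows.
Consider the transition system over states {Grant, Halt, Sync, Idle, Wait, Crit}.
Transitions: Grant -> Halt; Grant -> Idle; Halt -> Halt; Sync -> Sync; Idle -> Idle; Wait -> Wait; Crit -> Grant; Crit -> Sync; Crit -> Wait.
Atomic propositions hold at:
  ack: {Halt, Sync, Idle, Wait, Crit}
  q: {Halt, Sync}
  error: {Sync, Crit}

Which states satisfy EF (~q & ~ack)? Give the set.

Sat(~q) = {Grant, Idle, Wait, Crit}
Sat(~ack) = {Grant}
Sat(~q & ~ack) = {Grant}
EF (~q & ~ack): least fixpoint, start Z0 = {Grant}, add states with some successor in Z. Z1 = {Grant, Crit}; fixed.
Sat(EF (~q & ~ack)) = {Grant, Crit}

{Grant, Crit}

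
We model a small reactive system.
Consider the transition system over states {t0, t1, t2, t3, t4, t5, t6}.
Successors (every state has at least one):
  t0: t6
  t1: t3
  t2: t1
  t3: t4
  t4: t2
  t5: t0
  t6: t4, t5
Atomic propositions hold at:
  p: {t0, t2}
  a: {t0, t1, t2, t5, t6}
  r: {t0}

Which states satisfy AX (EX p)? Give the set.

{t3, t6}

Sat(EX p) = {s : some successor in {t0, t2}} = {t4, t5}
Sat(AX (EX p)) = {s : every successor in {t4, t5}} = {t3, t6}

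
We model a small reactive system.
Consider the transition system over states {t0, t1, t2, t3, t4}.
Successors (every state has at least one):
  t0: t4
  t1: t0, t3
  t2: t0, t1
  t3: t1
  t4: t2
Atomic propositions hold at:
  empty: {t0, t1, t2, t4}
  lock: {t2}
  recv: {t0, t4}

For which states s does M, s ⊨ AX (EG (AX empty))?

Sat(AX empty) = {s : every successor in {t0, t1, t2, t4}} = {t0, t2, t3, t4}
EG (AX empty): greatest fixpoint, start Z0 = {t0, t2, t3, t4}, keep only states in Sat with some successor in Z. Z1 = {t0, t2, t4}; fixed.
Sat(EG (AX empty)) = {t0, t2, t4}
Sat(AX (EG (AX empty))) = {s : every successor in {t0, t2, t4}} = {t0, t4}

{t0, t4}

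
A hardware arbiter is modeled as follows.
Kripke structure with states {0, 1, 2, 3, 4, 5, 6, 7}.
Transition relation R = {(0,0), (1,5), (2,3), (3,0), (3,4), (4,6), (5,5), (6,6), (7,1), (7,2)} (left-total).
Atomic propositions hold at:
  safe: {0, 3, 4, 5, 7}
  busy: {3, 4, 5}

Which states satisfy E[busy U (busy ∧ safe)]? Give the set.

{3, 4, 5}

Sat(busy ∧ safe) = {3, 4, 5}
E[busy U (busy ∧ safe)]: least fixpoint, start Z0 = Sat((busy ∧ safe)) = {3, 4, 5}, add states in Sat(busy) with some successor in Z. Already a fixed point.
Sat(E[busy U (busy ∧ safe)]) = {3, 4, 5}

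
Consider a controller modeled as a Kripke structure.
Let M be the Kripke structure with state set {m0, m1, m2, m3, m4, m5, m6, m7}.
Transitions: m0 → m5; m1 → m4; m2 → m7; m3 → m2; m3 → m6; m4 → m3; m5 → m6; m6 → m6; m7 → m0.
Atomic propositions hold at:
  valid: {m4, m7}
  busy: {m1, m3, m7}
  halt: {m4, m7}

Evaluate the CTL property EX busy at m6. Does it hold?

No

Sat(EX busy) = {s : some successor in {m1, m3, m7}} = {m2, m4}
m6 ∉ Sat(EX busy) = {m2, m4}, so the formula does not hold at m6.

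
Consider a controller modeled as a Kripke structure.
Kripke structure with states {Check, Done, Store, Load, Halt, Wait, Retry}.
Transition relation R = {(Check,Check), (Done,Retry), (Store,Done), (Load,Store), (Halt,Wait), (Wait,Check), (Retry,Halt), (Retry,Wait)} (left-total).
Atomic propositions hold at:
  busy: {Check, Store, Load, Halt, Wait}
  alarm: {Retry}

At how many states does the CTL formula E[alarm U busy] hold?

E[alarm U busy]: least fixpoint, start Z0 = Sat(busy) = {Check, Store, Load, Halt, Wait}, add states in Sat(alarm) with some successor in Z. Z1 = {Check, Store, Load, Halt, Wait, Retry}; fixed.
Sat(E[alarm U busy]) = {Check, Store, Load, Halt, Wait, Retry}
|Sat(E[alarm U busy])| = |{Check, Store, Load, Halt, Wait, Retry}| = 6.

6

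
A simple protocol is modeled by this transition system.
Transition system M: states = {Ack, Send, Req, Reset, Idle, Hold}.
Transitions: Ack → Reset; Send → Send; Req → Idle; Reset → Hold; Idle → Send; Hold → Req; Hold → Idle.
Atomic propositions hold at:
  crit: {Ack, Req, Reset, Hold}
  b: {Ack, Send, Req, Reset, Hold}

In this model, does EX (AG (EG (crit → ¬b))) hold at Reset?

Sat(¬b) = {Idle}
Sat(crit → ¬b) = {Send, Idle}
EG (crit → ¬b): greatest fixpoint, start Z0 = {Send, Idle}, keep only states in Sat with some successor in Z. Already a fixed point.
Sat(EG (crit → ¬b)) = {Send, Idle}
AG (EG (crit → ¬b)): greatest fixpoint, start Z0 = {Send, Idle}, keep only states in Sat with every successor in Z. Already a fixed point.
Sat(AG (EG (crit → ¬b))) = {Send, Idle}
Sat(EX (AG (EG (crit → ¬b)))) = {s : some successor in {Send, Idle}} = {Send, Req, Idle, Hold}
Reset ∉ Sat(EX (AG (EG (crit → ¬b)))) = {Send, Req, Idle, Hold}, so the formula does not hold at Reset.

No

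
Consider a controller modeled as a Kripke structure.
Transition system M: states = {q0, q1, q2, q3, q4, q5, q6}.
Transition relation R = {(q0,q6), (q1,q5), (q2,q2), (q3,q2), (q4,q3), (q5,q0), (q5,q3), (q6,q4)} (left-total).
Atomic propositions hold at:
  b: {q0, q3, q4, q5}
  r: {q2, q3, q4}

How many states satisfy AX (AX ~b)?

Sat(~b) = {q1, q2, q6}
Sat(AX ~b) = {s : every successor in {q1, q2, q6}} = {q0, q2, q3}
Sat(AX (AX ~b)) = {s : every successor in {q0, q2, q3}} = {q2, q3, q4, q5}
|Sat(AX (AX ~b))| = |{q2, q3, q4, q5}| = 4.

4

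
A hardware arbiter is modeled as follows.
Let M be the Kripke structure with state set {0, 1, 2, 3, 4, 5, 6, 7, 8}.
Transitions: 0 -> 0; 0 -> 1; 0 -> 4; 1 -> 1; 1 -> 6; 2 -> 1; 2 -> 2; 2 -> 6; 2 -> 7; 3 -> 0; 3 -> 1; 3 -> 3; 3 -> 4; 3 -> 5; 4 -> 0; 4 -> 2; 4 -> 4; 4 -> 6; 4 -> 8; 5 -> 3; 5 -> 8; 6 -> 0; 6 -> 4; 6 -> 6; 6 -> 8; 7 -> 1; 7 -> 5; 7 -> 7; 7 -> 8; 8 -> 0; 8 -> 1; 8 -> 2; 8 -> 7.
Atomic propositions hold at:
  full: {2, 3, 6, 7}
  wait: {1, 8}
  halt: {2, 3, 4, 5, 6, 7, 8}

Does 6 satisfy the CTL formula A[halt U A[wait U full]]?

A[wait U full]: least fixpoint, start Z0 = Sat(full) = {2, 3, 6, 7}, add states in Sat(wait) with every successor in Z. Already a fixed point.
Sat(A[wait U full]) = {2, 3, 6, 7}
A[halt U A[wait U full]]: least fixpoint, start Z0 = Sat(A[wait U full]) = {2, 3, 6, 7}, add states in Sat(halt) with every successor in Z. Already a fixed point.
Sat(A[halt U A[wait U full]]) = {2, 3, 6, 7}
6 ∈ Sat(A[halt U A[wait U full]]) = {2, 3, 6, 7}, so the formula holds at 6.

Yes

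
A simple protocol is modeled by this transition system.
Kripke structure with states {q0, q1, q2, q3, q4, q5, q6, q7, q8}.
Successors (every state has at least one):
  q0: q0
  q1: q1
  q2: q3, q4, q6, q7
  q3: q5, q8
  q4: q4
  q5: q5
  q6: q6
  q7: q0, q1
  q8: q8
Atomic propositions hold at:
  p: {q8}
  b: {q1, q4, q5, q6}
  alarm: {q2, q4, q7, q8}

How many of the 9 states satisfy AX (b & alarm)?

Sat(b & alarm) = {q4}
Sat(AX (b & alarm)) = {s : every successor in {q4}} = {q4}
|Sat(AX (b & alarm))| = |{q4}| = 1.

1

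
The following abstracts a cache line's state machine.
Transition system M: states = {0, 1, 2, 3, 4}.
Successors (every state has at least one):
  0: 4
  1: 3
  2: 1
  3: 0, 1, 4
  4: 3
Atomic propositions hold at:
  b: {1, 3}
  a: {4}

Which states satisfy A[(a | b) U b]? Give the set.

Sat(a | b) = {1, 3, 4}
A[(a | b) U b]: least fixpoint, start Z0 = Sat(b) = {1, 3}, add states in Sat(a | b) with every successor in Z. Z1 = {1, 3, 4}; fixed.
Sat(A[(a | b) U b]) = {1, 3, 4}

{1, 3, 4}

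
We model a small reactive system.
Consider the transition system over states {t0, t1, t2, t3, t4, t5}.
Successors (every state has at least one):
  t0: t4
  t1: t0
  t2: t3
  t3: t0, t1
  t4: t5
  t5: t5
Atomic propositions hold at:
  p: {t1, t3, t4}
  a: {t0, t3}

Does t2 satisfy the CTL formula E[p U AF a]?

Yes

AF a: least fixpoint, start Z0 = {t0, t3}, add states with every successor in Z. Z1 = {t0, t1, t2, t3}; fixed.
Sat(AF a) = {t0, t1, t2, t3}
E[p U AF a]: least fixpoint, start Z0 = Sat(AF a) = {t0, t1, t2, t3}, add states in Sat(p) with some successor in Z. Already a fixed point.
Sat(E[p U AF a]) = {t0, t1, t2, t3}
t2 ∈ Sat(E[p U AF a]) = {t0, t1, t2, t3}, so the formula holds at t2.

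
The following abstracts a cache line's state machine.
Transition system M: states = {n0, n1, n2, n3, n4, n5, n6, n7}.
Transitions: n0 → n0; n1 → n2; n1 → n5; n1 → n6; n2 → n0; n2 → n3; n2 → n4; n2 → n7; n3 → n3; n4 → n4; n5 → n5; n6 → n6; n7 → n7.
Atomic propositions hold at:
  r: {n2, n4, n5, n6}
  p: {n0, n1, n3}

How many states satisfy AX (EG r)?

EG r: greatest fixpoint, start Z0 = {n2, n4, n5, n6}, keep only states in Sat with some successor in Z. Already a fixed point.
Sat(EG r) = {n2, n4, n5, n6}
Sat(AX (EG r)) = {s : every successor in {n2, n4, n5, n6}} = {n1, n4, n5, n6}
|Sat(AX (EG r))| = |{n1, n4, n5, n6}| = 4.

4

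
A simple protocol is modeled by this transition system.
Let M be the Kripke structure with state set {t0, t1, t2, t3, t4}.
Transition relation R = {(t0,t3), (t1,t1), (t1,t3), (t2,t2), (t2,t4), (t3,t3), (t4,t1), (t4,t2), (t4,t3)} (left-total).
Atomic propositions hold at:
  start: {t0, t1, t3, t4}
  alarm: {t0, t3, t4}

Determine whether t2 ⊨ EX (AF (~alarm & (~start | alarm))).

Sat(~alarm) = {t1, t2}
Sat(~start) = {t2}
Sat(~start | alarm) = {t0, t2, t3, t4}
Sat(~alarm & (~start | alarm)) = {t2}
AF (~alarm & (~start | alarm)): least fixpoint, start Z0 = {t2}, add states with every successor in Z. Already a fixed point.
Sat(AF (~alarm & (~start | alarm))) = {t2}
Sat(EX (AF (~alarm & (~start | alarm)))) = {s : some successor in {t2}} = {t2, t4}
t2 ∈ Sat(EX (AF (~alarm & (~start | alarm)))) = {t2, t4}, so the formula holds at t2.

Yes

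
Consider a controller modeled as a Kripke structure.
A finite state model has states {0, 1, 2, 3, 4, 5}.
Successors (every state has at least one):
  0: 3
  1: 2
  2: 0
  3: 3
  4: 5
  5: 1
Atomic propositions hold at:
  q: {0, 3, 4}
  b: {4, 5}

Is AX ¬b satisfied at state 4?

No

Sat(¬b) = {0, 1, 2, 3}
Sat(AX ¬b) = {s : every successor in {0, 1, 2, 3}} = {0, 1, 2, 3, 5}
4 ∉ Sat(AX ¬b) = {0, 1, 2, 3, 5}, so the formula does not hold at 4.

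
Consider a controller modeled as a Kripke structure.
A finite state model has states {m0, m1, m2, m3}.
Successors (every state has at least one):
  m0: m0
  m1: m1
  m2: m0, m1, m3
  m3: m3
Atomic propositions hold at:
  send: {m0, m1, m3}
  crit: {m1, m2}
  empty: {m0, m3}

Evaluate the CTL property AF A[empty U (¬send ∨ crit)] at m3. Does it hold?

No

Sat(¬send) = {m2}
Sat(¬send ∨ crit) = {m1, m2}
A[empty U (¬send ∨ crit)]: least fixpoint, start Z0 = Sat((¬send ∨ crit)) = {m1, m2}, add states in Sat(empty) with every successor in Z. Already a fixed point.
Sat(A[empty U (¬send ∨ crit)]) = {m1, m2}
AF A[empty U (¬send ∨ crit)]: least fixpoint, start Z0 = {m1, m2}, add states with every successor in Z. Already a fixed point.
Sat(AF A[empty U (¬send ∨ crit)]) = {m1, m2}
m3 ∉ Sat(AF A[empty U (¬send ∨ crit)]) = {m1, m2}, so the formula does not hold at m3.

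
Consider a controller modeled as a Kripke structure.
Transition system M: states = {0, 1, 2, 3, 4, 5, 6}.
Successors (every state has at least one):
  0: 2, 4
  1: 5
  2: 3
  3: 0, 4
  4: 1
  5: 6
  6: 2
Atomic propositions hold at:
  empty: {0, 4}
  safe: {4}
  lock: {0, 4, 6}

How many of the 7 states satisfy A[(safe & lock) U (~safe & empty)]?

1

Sat(safe & lock) = {4}
Sat(~safe) = {0, 1, 2, 3, 5, 6}
Sat(~safe & empty) = {0}
A[(safe & lock) U (~safe & empty)]: least fixpoint, start Z0 = Sat((~safe & empty)) = {0}, add states in Sat(safe & lock) with every successor in Z. Already a fixed point.
Sat(A[(safe & lock) U (~safe & empty)]) = {0}
|Sat(A[(safe & lock) U (~safe & empty)])| = |{0}| = 1.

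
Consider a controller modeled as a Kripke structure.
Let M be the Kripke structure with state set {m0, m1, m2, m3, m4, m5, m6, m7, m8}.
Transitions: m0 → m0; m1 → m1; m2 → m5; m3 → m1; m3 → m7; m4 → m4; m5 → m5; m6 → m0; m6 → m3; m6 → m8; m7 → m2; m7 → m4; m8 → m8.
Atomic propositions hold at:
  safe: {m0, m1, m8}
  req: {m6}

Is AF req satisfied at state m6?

Yes

AF req: least fixpoint, start Z0 = {m6}, add states with every successor in Z. Already a fixed point.
Sat(AF req) = {m6}
m6 ∈ Sat(AF req) = {m6}, so the formula holds at m6.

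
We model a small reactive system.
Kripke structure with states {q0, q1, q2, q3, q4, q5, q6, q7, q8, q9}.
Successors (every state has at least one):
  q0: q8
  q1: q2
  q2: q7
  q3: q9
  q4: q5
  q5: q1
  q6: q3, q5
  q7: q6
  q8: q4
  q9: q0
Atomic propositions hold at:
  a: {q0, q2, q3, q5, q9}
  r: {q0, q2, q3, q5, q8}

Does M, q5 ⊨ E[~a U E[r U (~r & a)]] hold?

No

Sat(~a) = {q1, q4, q6, q7, q8}
Sat(~r) = {q1, q4, q6, q7, q9}
Sat(~r & a) = {q9}
E[r U (~r & a)]: least fixpoint, start Z0 = Sat((~r & a)) = {q9}, add states in Sat(r) with some successor in Z. Z1 = {q3, q9}; fixed.
Sat(E[r U (~r & a)]) = {q3, q9}
E[~a U E[r U (~r & a)]]: least fixpoint, start Z0 = Sat(E[r U (~r & a)]) = {q3, q9}, add states in Sat(~a) with some successor in Z. Z1 = {q3, q6, q9}; Z2 = {q3, q6, q7, q9}; fixed.
Sat(E[~a U E[r U (~r & a)]]) = {q3, q6, q7, q9}
q5 ∉ Sat(E[~a U E[r U (~r & a)]]) = {q3, q6, q7, q9}, so the formula does not hold at q5.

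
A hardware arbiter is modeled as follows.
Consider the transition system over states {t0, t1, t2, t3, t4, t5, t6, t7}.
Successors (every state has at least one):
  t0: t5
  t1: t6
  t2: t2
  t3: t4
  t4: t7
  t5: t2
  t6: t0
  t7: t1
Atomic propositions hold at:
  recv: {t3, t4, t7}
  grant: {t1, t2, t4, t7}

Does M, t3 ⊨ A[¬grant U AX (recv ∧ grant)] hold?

Sat(¬grant) = {t0, t3, t5, t6}
Sat(recv ∧ grant) = {t4, t7}
Sat(AX (recv ∧ grant)) = {s : every successor in {t4, t7}} = {t3, t4}
A[¬grant U AX (recv ∧ grant)]: least fixpoint, start Z0 = Sat(AX (recv ∧ grant)) = {t3, t4}, add states in Sat(¬grant) with every successor in Z. Already a fixed point.
Sat(A[¬grant U AX (recv ∧ grant)]) = {t3, t4}
t3 ∈ Sat(A[¬grant U AX (recv ∧ grant)]) = {t3, t4}, so the formula holds at t3.

Yes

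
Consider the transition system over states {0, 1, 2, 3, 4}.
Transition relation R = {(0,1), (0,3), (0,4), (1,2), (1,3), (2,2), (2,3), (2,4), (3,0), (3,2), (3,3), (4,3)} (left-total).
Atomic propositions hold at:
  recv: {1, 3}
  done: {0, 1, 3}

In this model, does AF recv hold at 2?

No

AF recv: least fixpoint, start Z0 = {1, 3}, add states with every successor in Z. Z1 = {1, 3, 4}; Z2 = {0, 1, 3, 4}; fixed.
Sat(AF recv) = {0, 1, 3, 4}
2 ∉ Sat(AF recv) = {0, 1, 3, 4}, so the formula does not hold at 2.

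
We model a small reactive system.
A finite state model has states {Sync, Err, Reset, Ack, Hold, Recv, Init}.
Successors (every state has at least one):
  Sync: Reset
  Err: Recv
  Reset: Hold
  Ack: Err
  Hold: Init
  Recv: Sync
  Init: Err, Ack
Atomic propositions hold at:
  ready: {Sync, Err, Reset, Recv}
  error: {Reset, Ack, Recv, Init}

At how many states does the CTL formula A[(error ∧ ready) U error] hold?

4

Sat(error ∧ ready) = {Reset, Recv}
A[(error ∧ ready) U error]: least fixpoint, start Z0 = Sat(error) = {Reset, Ack, Recv, Init}, add states in Sat(error ∧ ready) with every successor in Z. Already a fixed point.
Sat(A[(error ∧ ready) U error]) = {Reset, Ack, Recv, Init}
|Sat(A[(error ∧ ready) U error])| = |{Reset, Ack, Recv, Init}| = 4.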